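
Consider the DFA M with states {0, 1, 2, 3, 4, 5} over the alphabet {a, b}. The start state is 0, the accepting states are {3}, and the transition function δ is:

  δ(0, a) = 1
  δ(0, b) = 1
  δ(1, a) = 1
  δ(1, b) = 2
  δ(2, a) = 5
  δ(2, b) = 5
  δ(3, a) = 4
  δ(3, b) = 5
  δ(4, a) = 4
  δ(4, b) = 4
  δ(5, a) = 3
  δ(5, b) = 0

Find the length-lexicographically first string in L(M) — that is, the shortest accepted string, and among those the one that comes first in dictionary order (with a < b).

abaa

A breadth-first search from 0 reaches an accepting state first via the path 0 → 1 → 2 → 5 → 3 on input abaa.
No string of length < 4 is accepted (BFS exhausts all shorter strings without reaching an accepting state), and abaa is the lexicographically least accepting string of length 4.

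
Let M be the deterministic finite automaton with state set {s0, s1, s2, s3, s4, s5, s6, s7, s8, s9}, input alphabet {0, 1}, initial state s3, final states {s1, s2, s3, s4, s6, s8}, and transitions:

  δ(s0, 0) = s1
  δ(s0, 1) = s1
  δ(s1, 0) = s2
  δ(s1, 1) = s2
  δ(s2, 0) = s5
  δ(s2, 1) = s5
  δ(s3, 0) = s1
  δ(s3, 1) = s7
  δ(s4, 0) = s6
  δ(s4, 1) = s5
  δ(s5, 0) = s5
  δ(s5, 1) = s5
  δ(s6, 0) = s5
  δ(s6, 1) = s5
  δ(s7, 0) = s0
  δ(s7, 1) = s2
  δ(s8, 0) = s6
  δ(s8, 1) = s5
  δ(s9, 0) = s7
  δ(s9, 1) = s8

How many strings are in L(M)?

11

The useful subgraph on states {s0, s1, s2, s3, s7} is acyclic, so L(M) is finite; the longest accepting path visits 5 useful states, giving maximum string length 4.
Counting accepting paths from s3 by length: 1 of length 0, 1 of length 1, 3 of length 2, 2 of length 3, 4 of length 4. Total 11.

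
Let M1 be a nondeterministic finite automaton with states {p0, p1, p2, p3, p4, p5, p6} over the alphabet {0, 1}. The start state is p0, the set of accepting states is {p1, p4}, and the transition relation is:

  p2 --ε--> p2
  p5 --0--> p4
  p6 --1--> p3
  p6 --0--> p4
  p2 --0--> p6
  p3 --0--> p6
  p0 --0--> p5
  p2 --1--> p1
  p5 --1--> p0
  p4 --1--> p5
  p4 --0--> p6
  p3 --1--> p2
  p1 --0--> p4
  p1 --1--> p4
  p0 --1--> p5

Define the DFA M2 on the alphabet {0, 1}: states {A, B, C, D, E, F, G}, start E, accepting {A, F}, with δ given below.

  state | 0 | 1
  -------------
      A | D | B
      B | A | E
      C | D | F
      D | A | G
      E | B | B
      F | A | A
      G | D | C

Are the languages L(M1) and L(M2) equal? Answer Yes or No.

Yes

Exploring the product automaton M1 × M2 from the start pair (p0, E), following both machines on each input symbol, reaches 7 state pairs: (p0, E), (p5, B), (p4, A), (p6, D), (p3, G), (p2, C), (p1, F).
M1 accepts in {p1, p4} and M2 accepts in {A, F}. In every reachable pair the two components are either both accepting — (p4, A), (p1, F) — or both non-accepting, so no string is accepted by exactly one of the machines: L(M1) \ L(M2) and L(M2) \ L(M1) are both empty.
Hence every string is accepted by M1 iff it is accepted by M2, and the two languages coincide.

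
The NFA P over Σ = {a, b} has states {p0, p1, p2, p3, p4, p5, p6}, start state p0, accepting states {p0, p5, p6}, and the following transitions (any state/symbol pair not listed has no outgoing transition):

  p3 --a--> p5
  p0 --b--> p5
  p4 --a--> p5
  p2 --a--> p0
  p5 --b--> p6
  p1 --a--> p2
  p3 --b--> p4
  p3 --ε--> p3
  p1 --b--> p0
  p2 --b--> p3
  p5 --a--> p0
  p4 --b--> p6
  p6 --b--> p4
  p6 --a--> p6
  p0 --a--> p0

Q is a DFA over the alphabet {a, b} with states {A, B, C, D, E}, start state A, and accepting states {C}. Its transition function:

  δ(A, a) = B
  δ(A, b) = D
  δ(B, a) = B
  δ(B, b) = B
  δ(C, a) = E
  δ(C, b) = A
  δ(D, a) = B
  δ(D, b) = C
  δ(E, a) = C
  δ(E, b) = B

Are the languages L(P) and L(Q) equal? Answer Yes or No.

No

The empty string ε is accepted by P but rejected by Q.
So L(P) ≠ L(Q).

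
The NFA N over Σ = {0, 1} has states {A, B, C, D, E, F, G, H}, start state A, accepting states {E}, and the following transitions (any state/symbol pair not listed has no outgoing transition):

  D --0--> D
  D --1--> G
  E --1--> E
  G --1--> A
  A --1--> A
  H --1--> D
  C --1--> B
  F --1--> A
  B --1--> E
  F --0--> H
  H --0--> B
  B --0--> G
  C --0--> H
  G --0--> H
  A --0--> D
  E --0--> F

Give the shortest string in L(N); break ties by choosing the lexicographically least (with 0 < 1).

A breadth-first search from A reaches an accepting state first via the path A → D → G → H → B → E on input 01001.
No string of length < 5 is accepted (BFS exhausts all shorter strings without reaching an accepting state), and 01001 is the lexicographically least accepting string of length 5.

01001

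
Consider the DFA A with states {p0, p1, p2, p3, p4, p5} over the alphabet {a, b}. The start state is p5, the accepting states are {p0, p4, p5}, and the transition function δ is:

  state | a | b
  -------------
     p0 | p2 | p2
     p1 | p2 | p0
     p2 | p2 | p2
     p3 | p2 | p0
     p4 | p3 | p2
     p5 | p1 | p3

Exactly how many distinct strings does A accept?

The useful subgraph on states {p0, p1, p3, p5} is acyclic, so L(A) is finite; the longest accepting path visits 3 useful states, giving maximum string length 2.
Counting accepting paths from p5 by length: 1 of length 0, 2 of length 2. Total 3.

3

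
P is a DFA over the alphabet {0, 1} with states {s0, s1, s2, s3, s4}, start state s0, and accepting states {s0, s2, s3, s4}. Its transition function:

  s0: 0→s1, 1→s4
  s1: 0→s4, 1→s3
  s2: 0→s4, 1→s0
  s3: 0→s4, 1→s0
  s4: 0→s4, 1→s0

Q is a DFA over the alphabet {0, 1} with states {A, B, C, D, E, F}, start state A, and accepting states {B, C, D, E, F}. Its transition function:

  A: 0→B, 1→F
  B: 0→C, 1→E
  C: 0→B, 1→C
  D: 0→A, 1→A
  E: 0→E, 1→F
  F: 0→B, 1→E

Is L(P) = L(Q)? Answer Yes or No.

The empty string ε is accepted by P but rejected by Q.
So L(P) ≠ L(Q).

No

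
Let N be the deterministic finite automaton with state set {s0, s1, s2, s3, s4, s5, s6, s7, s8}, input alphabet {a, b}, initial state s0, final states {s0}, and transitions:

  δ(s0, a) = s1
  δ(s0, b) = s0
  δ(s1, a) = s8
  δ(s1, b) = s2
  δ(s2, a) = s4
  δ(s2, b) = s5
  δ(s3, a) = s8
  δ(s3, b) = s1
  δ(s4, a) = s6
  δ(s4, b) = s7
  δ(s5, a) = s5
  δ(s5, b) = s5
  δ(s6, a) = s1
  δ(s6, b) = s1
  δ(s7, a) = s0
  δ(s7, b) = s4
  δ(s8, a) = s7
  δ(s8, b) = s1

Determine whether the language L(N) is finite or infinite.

State s0 is reachable from the start and can reach an accepting state, and it lies on the cycle s0 → s0.
Traversing that cycle any number of times yields accepted strings of unbounded length, so the language is infinite.

infinite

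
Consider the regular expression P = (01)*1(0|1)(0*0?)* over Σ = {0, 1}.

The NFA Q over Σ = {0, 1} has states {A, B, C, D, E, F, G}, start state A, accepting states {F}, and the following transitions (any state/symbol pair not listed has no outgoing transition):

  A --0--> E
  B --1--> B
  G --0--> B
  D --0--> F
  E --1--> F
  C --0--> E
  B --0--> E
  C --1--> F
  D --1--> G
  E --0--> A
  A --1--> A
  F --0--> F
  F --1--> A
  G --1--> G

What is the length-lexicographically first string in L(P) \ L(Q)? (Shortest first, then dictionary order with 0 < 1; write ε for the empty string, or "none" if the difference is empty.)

The string 10 is accepted by P but not by Q.
No shorter string lies in the difference, and 10 is the lexicographically first length-2 string in L(P) \ L(Q).

10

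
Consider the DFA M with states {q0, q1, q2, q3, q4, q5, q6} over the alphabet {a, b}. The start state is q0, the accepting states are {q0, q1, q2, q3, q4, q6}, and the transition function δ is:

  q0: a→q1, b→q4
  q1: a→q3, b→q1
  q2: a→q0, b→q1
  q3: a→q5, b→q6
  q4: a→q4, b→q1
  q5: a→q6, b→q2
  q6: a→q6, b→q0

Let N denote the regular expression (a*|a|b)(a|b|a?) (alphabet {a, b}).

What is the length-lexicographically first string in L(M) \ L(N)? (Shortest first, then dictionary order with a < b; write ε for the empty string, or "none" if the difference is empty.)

The string aba is accepted by M but not by N.
No shorter string lies in the difference, and aba is the lexicographically first length-3 string in L(M) \ L(N).

aba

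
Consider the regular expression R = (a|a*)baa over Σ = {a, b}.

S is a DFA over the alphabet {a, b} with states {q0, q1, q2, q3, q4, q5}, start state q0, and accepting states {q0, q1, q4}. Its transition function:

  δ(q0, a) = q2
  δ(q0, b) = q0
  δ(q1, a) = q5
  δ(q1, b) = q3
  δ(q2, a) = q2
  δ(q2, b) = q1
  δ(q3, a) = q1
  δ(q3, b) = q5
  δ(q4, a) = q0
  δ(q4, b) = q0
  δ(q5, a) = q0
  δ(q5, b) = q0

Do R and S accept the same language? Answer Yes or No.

No

The string baa is accepted by R but rejected by S.
So L(R) ≠ L(S).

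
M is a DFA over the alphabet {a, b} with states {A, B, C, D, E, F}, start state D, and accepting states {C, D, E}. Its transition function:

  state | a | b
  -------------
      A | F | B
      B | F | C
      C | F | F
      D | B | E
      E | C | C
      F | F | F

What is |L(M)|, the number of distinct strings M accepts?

The useful subgraph on states {B, C, D, E} is acyclic, so L(M) is finite; the longest accepting path visits 3 useful states, giving maximum string length 2.
Counting accepting paths from D by length: 1 of length 0, 1 of length 1, 3 of length 2. Total 5.

5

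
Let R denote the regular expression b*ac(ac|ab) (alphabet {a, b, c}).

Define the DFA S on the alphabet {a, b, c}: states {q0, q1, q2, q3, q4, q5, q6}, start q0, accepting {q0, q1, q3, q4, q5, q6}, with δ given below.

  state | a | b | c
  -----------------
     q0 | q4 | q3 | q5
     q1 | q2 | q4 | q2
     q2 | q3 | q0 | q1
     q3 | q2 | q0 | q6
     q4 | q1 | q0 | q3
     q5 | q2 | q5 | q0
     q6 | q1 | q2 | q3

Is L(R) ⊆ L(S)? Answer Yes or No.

Converting the expression R to a DFA (subset construction, then merging equivalent states) gives the minimal DFA with states {r0, r1, r2, r3, r4, r5}, start state r0, accepting states {r5} and transitions r0: a→r1, b→r0, c→r2; r1: a→r2, b→r2, c→r3; r2: a→r2, b→r2, c→r2; r3: a→r4, b→r2, c→r2; r4: a→r2, b→r5, c→r5; r5: a→r2, b→r2, c→r2.
Exploring the product automaton R × S from the start pair (r0, q0), following both machines on each input symbol, reaches 16 state pairs: (r0, q0), (r1, q4), (r0, q3), (r2, q5), (r2, q1), (r2, q0), (r3, q3), (r1, q2), (r2, q6), (r2, q2), (r2, q4), (r2, q3), (r4, q2), (r3, q1), (r5, q0), (r5, q1).
R accepts in {r5} and S accepts in {q0, q1, q3, q4, q5, q6}. The reachable pairs whose R-component is accepting are (r5, q0), (r5, q1); in each of them the S-component is accepting too, so the product for L(R) \ L(S) (R-component accepting, S-component rejecting) has no reachable accepting pair and the difference is empty.
Hence every string in L(R) is also in L(S).

Yes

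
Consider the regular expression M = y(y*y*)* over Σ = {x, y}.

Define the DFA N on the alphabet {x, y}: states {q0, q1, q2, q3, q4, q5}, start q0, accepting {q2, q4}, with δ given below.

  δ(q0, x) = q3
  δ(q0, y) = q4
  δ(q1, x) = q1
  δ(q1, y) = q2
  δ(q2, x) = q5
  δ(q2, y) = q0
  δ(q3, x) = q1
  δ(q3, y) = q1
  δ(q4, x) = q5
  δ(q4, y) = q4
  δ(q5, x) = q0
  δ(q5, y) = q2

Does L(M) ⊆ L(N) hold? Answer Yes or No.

Yes

Converting the expression M to a DFA (subset construction, then merging equivalent states) gives the minimal DFA with states {m0, m1, m2}, start state m0, accepting states {m2} and transitions m0: x→m1, y→m2; m1: x→m1, y→m1; m2: x→m1, y→m2.
Exploring the product automaton M × N from the start pair (m0, q0), following both machines on each input symbol, reaches 8 state pairs: (m0, q0), (m1, q3), (m2, q4), (m1, q1), (m1, q5), (m1, q2), (m1, q0), (m1, q4).
M accepts in {m2} and N accepts in {q2, q4}. The reachable pairs whose M-component is accepting are (m2, q4); in each of them the N-component is accepting too, so the product for L(M) \ L(N) (M-component accepting, N-component rejecting) has no reachable accepting pair and the difference is empty.
Hence every string in L(M) is also in L(N).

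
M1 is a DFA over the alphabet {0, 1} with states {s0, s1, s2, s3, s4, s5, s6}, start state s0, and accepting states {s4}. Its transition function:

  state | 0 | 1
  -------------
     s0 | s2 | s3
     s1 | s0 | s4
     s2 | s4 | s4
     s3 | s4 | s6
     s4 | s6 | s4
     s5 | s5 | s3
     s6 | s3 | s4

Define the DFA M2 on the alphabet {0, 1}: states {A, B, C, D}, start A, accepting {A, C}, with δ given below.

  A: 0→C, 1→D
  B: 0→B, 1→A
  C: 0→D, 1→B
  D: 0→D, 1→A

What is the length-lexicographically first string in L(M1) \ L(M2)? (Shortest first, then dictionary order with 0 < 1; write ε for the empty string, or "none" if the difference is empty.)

The string 00 is accepted by M1 but not by M2.
No shorter string lies in the difference, and 00 is the lexicographically first length-2 string in L(M1) \ L(M2).

00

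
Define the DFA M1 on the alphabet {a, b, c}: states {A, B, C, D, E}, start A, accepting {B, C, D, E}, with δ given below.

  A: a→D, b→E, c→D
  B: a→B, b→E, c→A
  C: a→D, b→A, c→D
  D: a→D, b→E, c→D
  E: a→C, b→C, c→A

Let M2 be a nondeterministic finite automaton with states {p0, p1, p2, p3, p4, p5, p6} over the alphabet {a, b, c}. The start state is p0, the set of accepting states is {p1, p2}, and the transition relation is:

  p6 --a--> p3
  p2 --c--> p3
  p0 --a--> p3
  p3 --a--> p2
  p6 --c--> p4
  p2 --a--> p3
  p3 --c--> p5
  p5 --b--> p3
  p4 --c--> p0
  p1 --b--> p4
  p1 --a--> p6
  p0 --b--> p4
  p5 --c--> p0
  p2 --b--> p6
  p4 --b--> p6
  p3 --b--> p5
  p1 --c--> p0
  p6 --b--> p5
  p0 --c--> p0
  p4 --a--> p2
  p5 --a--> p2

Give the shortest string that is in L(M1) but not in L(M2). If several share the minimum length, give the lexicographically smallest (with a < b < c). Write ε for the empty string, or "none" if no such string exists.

The string a is accepted by M1 but not by M2.
No shorter string lies in the difference, and a is the lexicographically first length-1 string in L(M1) \ L(M2).

a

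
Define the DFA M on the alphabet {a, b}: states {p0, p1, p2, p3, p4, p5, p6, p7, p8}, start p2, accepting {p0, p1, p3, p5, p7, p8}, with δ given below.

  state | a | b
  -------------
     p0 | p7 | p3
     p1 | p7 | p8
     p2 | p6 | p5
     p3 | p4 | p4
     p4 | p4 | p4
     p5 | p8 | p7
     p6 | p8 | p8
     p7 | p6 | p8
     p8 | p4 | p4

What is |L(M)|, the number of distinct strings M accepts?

The useful subgraph on states {p2, p5, p6, p7, p8} is acyclic, so L(M) is finite; the longest accepting path visits 5 useful states, giving maximum string length 4.
Counting accepting paths from p2 by length: 1 of length 1, 4 of length 2, 1 of length 3, 2 of length 4. Total 8.

8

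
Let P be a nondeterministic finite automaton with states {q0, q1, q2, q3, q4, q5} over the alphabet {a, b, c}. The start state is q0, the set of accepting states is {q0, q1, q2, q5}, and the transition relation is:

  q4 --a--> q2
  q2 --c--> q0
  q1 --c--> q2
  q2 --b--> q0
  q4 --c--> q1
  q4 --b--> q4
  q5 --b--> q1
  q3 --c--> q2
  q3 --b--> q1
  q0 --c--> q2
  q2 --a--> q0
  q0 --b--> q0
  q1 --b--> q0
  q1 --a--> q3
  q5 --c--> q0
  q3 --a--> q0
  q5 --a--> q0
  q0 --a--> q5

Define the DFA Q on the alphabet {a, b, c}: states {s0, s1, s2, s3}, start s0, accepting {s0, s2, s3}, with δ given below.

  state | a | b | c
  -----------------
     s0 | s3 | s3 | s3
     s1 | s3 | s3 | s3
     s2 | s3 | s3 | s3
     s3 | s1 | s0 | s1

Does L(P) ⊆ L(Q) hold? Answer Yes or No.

The string aa is in L(P) but not in L(Q).
So L(P) ⊄ L(Q).

No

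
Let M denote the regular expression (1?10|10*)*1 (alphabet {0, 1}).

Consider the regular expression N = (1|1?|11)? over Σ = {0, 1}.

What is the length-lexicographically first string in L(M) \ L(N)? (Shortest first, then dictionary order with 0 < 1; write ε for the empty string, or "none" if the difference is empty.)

101

The string 101 is accepted by M but not by N.
No shorter string lies in the difference, and 101 is the lexicographically first length-3 string in L(M) \ L(N).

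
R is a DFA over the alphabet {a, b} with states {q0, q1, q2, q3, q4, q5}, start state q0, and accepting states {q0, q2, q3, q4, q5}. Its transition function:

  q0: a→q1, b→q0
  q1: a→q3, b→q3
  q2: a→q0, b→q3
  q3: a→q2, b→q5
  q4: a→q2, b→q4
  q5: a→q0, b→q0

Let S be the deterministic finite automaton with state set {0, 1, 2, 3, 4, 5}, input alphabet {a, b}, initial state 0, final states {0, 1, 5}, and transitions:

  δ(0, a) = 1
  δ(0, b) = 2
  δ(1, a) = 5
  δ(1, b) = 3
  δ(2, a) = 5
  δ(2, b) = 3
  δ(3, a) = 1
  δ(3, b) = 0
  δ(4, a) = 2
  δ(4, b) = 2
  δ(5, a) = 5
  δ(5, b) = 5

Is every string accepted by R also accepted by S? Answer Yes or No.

No

The string b is in L(R) but not in L(S).
So L(R) ⊄ L(S).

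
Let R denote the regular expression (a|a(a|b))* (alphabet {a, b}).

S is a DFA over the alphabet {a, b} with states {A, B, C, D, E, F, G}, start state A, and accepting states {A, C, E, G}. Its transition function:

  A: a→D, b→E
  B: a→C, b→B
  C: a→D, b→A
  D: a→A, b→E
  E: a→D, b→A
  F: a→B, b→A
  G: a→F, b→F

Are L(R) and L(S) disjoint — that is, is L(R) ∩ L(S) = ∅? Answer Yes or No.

The empty string ε is accepted by both R and S.
Hence L(R) ∩ L(S) ≠ ∅.

No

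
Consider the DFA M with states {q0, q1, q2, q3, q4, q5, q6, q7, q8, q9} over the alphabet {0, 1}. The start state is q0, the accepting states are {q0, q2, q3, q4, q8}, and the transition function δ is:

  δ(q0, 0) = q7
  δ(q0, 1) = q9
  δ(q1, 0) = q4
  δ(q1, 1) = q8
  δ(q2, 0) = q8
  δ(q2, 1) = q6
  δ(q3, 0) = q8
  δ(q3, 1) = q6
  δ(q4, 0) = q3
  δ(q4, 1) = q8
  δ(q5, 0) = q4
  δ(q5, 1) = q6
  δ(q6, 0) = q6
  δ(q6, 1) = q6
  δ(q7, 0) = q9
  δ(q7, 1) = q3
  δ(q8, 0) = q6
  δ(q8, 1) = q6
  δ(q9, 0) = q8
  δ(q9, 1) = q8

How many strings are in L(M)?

The useful subgraph on states {q0, q3, q7, q8, q9} is acyclic, so L(M) is finite; the longest accepting path visits 4 useful states, giving maximum string length 3.
Counting accepting paths from q0 by length: 1 of length 0, 3 of length 2, 3 of length 3. Total 7.

7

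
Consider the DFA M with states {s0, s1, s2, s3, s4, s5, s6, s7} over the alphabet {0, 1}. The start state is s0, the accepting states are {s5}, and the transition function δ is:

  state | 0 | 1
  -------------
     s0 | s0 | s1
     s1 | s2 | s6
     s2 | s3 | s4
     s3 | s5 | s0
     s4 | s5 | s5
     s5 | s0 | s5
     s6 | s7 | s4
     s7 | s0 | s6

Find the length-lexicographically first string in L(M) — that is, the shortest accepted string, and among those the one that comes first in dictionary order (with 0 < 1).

A breadth-first search from s0 reaches an accepting state first via the path s0 → s1 → s2 → s3 → s5 on input 1000.
No string of length < 4 is accepted (BFS exhausts all shorter strings without reaching an accepting state), and 1000 is the lexicographically least accepting string of length 4.

1000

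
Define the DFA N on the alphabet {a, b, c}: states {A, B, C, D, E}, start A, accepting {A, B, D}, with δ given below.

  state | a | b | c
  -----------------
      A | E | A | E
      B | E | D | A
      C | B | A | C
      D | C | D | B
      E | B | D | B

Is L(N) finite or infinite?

infinite

State A is reachable from the start and can reach an accepting state, and it lies on the cycle A → A.
Traversing that cycle any number of times yields accepted strings of unbounded length, so the language is infinite.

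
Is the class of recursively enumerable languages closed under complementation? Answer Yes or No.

If both L and its complement were r.e., running the two recognisers in parallel would decide L, so L would be recursive; but there are r.e. languages that are not recursive (e.g. the halting problem), and their complements are therefore not r.e.

No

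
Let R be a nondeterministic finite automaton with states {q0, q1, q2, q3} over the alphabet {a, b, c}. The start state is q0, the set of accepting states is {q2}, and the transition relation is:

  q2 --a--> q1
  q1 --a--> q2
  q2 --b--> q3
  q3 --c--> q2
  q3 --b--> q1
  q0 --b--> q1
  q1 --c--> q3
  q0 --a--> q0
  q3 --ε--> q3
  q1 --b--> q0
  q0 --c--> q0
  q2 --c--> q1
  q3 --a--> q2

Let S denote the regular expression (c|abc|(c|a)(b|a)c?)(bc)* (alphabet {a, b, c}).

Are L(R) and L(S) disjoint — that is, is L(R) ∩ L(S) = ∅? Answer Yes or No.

Converting the expression S to a DFA (subset construction, then merging equivalent states) gives the minimal DFA with states {s0, s1, s2, s3, s4, s5, s6}, start state s0, accepting states {s3, s4, s6} and transitions s0: a→s1, b→s2, c→s3; s1: a→s4, b→s4, c→s2; s2: a→s2, b→s2, c→s2; s3: a→s4, b→s4, c→s2; s4: a→s2, b→s5, c→s6; s5: a→s2, b→s2, c→s6; s6: a→s2, b→s5, c→s2.
Exploring the product automaton R × S from the start pair (q0, s0), following both machines on each input symbol, reaches 13 state pairs: (q0, s0), (q0, s1), (q1, s2), (q0, s3), (q0, s4), (q1, s4), (q0, s2), (q2, s2), (q3, s2), (q1, s5), (q0, s6), (q0, s5), (q3, s6).
R accepts in {q2} and S accepts in {s3, s4, s6}; no reachable pair has both components accepting, so no string drives both machines to acceptance simultaneously and L(R) ∩ L(S) = ∅.
So no string is accepted by both, and the intersection is empty.

Yes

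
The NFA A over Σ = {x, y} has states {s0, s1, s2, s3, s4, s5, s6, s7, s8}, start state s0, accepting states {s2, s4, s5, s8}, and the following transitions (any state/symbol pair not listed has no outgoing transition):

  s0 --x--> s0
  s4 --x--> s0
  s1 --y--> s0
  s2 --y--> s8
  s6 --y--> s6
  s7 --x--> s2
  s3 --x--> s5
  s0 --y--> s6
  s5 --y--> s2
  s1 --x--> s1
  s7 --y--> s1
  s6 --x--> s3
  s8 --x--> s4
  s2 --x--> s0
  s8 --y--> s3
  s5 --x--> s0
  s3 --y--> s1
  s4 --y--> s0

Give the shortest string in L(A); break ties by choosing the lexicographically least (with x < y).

yxx

A breadth-first search from s0 reaches an accepting state first via the path s0 → s6 → s3 → s5 on input yxx.
No string of length < 3 is accepted (BFS exhausts all shorter strings without reaching an accepting state), and yxx is the lexicographically least accepting string of length 3.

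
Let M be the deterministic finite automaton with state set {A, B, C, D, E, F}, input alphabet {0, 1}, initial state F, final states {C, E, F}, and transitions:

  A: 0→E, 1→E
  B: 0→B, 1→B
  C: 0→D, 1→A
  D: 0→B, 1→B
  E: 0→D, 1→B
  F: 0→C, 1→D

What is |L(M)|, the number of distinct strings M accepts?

4

The useful subgraph on states {A, C, E, F} is acyclic, so L(M) is finite; the longest accepting path visits 4 useful states, giving maximum string length 3.
Counting accepting paths from F by length: 1 of length 0, 1 of length 1, 2 of length 3. Total 4.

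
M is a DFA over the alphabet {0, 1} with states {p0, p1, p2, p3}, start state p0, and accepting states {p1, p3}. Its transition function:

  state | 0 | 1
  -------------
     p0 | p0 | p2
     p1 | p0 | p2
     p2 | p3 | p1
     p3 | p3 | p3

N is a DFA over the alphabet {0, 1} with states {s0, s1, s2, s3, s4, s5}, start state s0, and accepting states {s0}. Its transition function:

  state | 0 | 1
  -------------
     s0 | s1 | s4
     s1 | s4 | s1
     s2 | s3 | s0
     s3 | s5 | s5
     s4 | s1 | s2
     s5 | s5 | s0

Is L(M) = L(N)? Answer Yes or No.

The string 10 is accepted by M but rejected by N.
So L(M) ≠ L(N).

No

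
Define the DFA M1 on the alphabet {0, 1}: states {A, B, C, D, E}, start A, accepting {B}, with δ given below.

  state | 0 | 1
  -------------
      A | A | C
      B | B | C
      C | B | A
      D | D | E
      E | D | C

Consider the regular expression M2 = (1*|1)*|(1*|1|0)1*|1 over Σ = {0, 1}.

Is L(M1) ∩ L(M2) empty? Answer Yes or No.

Converting the expression M2 to a DFA (subset construction, then merging equivalent states) gives the minimal DFA with states {r0, r1, r2}, start state r0, accepting states {r0, r1} and transitions r0: 0→r1, 1→r1; r1: 0→r2, 1→r1; r2: 0→r2, 1→r2.
Exploring the product automaton M1 × M2 from the start pair (A, r0), following both machines on each input symbol, reaches 6 state pairs: (A, r0), (A, r1), (C, r1), (A, r2), (B, r2), (C, r2).
M1 accepts in {B} and M2 accepts in {r0, r1}; no reachable pair has both components accepting, so no string drives both machines to acceptance simultaneously and L(M1) ∩ L(M2) = ∅.
So no string is accepted by both, and the intersection is empty.

Yes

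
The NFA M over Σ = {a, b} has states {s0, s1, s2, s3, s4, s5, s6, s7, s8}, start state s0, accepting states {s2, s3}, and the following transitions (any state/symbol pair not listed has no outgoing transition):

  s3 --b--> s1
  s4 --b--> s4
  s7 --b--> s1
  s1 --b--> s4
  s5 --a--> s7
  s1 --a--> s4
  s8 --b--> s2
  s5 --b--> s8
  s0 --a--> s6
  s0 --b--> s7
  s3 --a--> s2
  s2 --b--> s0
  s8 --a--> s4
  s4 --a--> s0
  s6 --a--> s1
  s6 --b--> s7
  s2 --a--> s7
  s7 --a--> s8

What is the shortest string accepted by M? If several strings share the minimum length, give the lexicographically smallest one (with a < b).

bab

A breadth-first search from s0 reaches an accepting state first via the path s0 → s7 → s8 → s2 on input bab.
No string of length < 3 is accepted (BFS exhausts all shorter strings without reaching an accepting state), and bab is the lexicographically least accepting string of length 3.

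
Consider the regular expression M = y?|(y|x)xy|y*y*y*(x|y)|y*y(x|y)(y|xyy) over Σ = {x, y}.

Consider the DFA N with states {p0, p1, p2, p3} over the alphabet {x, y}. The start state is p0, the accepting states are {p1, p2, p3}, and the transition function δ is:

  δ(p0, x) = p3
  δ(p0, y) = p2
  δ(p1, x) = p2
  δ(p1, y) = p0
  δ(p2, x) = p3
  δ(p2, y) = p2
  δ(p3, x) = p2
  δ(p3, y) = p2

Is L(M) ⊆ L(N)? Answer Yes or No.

No

The empty string ε is in L(M) but not in L(N).
So L(M) ⊄ L(N).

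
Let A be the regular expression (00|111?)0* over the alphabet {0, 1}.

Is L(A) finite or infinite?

infinite

The expression contains a Kleene star applied to a subexpression that matches at least one nonempty string, so it matches strings of unbounded length.
Hence L(A) is infinite.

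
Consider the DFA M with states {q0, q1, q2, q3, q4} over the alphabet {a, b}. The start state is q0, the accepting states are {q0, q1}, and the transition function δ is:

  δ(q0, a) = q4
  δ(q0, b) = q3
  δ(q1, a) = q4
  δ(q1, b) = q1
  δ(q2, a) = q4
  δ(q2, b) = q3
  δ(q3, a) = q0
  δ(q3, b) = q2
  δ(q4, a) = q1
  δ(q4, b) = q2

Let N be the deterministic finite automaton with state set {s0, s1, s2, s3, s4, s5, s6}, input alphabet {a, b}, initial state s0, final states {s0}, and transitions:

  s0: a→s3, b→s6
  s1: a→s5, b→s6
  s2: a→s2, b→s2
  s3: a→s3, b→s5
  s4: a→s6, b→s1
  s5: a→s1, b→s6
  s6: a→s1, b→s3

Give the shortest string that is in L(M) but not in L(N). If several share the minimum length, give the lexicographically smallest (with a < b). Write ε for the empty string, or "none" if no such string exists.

The string aa is accepted by M but not by N.
No shorter string lies in the difference, and aa is the lexicographically first length-2 string in L(M) \ L(N).

aa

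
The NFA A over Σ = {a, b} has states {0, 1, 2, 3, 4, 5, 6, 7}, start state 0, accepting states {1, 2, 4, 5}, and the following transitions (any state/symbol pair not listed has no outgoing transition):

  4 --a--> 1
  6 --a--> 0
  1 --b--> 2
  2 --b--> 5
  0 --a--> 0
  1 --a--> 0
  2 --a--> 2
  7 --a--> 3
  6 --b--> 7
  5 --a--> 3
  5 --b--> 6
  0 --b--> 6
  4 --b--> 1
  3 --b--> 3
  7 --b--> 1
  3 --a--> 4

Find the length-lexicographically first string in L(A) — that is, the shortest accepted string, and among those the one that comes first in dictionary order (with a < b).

A breadth-first search from 0 reaches an accepting state first via the path 0 → 6 → 7 → 1 on input bbb.
No string of length < 3 is accepted (BFS exhausts all shorter strings without reaching an accepting state), and bbb is the lexicographically least accepting string of length 3.

bbb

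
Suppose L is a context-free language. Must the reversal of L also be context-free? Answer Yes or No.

Reversing the right-hand side of every production of a context-free grammar for L gives a context-free grammar for Lᴿ (induction on derivation length).
So the context-free languages are closed under reversal.

Yes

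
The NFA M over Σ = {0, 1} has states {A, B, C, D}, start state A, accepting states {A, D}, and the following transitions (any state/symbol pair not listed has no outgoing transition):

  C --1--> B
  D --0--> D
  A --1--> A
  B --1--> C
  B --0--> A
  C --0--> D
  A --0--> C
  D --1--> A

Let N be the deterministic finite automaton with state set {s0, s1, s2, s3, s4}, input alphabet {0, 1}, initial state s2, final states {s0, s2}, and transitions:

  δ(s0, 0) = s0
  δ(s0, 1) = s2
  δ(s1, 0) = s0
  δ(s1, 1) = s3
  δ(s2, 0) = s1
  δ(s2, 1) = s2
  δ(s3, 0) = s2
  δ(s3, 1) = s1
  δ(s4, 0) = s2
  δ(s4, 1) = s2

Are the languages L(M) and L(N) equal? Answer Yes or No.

Exploring the product automaton M × N from the start pair (A, s2), following both machines on each input symbol, reaches 4 state pairs: (A, s2), (C, s1), (D, s0), (B, s3).
M accepts in {A, D} and N accepts in {s0, s2}. In every reachable pair the two components are either both accepting — (A, s2), (D, s0) — or both non-accepting, so no string is accepted by exactly one of the machines: L(M) \ L(N) and L(N) \ L(M) are both empty.
Hence every string is accepted by M iff it is accepted by N, and the two languages coincide.

Yes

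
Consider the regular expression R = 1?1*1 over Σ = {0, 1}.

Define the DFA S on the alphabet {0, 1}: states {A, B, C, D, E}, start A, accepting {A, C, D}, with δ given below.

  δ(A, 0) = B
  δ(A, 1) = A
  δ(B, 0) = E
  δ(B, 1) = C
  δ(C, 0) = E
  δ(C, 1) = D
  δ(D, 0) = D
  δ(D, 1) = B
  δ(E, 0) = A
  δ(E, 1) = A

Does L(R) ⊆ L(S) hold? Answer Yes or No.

Converting the expression R to a DFA (subset construction, then merging equivalent states) gives the minimal DFA with states {r0, r1, r2}, start state r0, accepting states {r2} and transitions r0: 0→r1, 1→r2; r1: 0→r1, 1→r1; r2: 0→r1, 1→r2.
Exploring the product automaton R × S from the start pair (r0, A), following both machines on each input symbol, reaches 7 state pairs: (r0, A), (r1, B), (r2, A), (r1, E), (r1, C), (r1, A), (r1, D).
R accepts in {r2} and S accepts in {A, C, D}. The reachable pairs whose R-component is accepting are (r2, A); in each of them the S-component is accepting too, so the product for L(R) \ L(S) (R-component accepting, S-component rejecting) has no reachable accepting pair and the difference is empty.
Hence every string in L(R) is also in L(S).

Yes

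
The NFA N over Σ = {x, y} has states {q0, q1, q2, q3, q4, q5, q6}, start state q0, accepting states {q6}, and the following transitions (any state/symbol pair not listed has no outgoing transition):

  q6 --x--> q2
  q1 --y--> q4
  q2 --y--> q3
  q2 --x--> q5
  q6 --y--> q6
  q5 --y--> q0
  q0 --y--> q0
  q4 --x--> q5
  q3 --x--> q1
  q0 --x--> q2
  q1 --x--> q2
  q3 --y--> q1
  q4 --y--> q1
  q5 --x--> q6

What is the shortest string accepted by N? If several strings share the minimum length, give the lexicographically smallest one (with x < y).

xxx

A breadth-first search from q0 reaches an accepting state first via the path q0 → q2 → q5 → q6 on input xxx.
No string of length < 3 is accepted (BFS exhausts all shorter strings without reaching an accepting state), and xxx is the lexicographically least accepting string of length 3.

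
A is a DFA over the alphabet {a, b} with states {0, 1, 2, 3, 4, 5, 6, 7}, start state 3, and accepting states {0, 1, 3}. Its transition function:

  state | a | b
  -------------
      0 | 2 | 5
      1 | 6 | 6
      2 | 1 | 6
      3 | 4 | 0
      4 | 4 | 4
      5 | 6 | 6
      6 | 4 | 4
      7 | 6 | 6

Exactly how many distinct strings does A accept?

The useful subgraph on states {0, 1, 2, 3} is acyclic, so L(A) is finite; the longest accepting path visits 4 useful states, giving maximum string length 3.
Counting accepting paths from 3 by length: 1 of length 0, 1 of length 1, 1 of length 3. Total 3.

3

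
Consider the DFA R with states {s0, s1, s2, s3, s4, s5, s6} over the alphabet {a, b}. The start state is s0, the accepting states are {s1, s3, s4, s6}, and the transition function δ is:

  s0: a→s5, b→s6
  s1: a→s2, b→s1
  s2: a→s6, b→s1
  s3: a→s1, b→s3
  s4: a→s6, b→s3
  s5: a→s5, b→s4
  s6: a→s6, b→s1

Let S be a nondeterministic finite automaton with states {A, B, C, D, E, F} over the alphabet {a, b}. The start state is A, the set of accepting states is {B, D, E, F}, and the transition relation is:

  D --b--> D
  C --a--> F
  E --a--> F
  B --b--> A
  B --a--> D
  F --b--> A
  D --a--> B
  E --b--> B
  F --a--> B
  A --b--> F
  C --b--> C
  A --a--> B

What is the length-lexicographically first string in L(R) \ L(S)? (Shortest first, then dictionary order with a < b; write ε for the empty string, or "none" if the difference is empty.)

The string ab is accepted by R but not by S.
No shorter string lies in the difference, and ab is the lexicographically first length-2 string in L(R) \ L(S).

ab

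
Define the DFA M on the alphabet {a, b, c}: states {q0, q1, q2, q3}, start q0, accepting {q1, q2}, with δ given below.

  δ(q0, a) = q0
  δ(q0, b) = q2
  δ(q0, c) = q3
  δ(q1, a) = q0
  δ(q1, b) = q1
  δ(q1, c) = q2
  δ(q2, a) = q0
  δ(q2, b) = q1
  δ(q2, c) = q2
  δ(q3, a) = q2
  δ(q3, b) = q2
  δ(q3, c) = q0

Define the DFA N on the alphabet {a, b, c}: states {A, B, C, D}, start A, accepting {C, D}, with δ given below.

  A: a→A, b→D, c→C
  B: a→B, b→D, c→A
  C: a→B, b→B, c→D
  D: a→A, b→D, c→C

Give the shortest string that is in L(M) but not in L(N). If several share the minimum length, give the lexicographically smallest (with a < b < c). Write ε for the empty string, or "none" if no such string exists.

The string ca is accepted by M but not by N.
No shorter string lies in the difference, and ca is the lexicographically first length-2 string in L(M) \ L(N).

ca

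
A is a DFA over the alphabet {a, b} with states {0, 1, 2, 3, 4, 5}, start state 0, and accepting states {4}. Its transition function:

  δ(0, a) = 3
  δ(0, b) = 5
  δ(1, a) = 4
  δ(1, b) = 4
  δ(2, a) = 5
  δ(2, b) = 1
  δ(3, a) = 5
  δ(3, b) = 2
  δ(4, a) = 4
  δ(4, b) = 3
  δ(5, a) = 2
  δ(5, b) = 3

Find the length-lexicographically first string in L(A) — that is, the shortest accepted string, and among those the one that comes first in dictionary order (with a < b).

A breadth-first search from 0 reaches an accepting state first via the path 0 → 3 → 2 → 1 → 4 on input abba.
No string of length < 4 is accepted (BFS exhausts all shorter strings without reaching an accepting state), and abba is the lexicographically least accepting string of length 4.

abba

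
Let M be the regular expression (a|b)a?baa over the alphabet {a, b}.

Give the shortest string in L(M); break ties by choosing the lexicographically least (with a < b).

By inspection of the expression, no string of length less than 4 matches, and abaa is the lexicographically first match of length 4.

abaa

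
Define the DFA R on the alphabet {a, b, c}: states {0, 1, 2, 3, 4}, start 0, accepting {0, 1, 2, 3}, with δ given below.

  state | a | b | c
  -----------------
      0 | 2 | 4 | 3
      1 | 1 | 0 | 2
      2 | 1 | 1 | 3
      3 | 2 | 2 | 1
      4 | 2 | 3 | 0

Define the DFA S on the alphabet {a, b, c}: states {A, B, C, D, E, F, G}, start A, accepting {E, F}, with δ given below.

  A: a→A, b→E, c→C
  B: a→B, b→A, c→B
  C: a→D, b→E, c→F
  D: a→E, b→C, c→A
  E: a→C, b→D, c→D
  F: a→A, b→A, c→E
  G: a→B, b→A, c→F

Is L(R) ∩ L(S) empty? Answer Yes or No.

No

The string ab is accepted by both R and S.
Hence L(R) ∩ L(S) ≠ ∅.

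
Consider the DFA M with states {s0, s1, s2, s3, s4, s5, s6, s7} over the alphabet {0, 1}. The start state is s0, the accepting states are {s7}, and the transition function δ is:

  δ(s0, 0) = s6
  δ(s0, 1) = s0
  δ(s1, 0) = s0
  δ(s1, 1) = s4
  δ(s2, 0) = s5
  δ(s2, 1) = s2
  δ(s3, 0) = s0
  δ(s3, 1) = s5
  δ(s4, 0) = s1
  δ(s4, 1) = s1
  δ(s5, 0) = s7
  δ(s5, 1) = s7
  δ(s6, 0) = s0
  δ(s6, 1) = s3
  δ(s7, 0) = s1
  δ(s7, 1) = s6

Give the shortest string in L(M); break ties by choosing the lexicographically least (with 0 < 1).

A breadth-first search from s0 reaches an accepting state first via the path s0 → s6 → s3 → s5 → s7 on input 0110.
No string of length < 4 is accepted (BFS exhausts all shorter strings without reaching an accepting state), and 0110 is the lexicographically least accepting string of length 4.

0110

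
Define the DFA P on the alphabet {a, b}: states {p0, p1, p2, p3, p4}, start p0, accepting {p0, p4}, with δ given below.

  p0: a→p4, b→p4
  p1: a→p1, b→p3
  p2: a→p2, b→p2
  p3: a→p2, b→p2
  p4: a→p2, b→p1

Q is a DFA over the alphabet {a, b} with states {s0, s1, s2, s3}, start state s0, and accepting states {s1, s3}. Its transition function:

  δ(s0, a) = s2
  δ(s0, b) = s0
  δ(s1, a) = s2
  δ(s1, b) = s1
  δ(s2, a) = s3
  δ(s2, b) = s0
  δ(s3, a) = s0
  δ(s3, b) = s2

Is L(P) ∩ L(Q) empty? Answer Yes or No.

Yes

Exploring the product automaton P × Q from the start pair (p0, s0), following both machines on each input symbol, reaches 11 state pairs: (p0, s0), (p4, s2), (p4, s0), (p2, s3), (p1, s0), (p2, s2), (p2, s0), (p1, s2), (p3, s0), (p1, s3), (p3, s2).
P accepts in {p0, p4} and Q accepts in {s1, s3}; no reachable pair has both components accepting, so no string drives both machines to acceptance simultaneously and L(P) ∩ L(Q) = ∅.
So no string is accepted by both, and the intersection is empty.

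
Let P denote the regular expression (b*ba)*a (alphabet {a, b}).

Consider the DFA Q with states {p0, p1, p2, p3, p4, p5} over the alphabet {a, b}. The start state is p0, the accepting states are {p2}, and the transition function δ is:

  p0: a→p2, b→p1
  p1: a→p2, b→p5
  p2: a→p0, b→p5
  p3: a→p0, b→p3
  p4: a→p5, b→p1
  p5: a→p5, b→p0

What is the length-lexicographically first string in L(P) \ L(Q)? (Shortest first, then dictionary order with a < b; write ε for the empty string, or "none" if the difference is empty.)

baa

The string baa is accepted by P but not by Q.
No shorter string lies in the difference, and baa is the lexicographically first length-3 string in L(P) \ L(Q).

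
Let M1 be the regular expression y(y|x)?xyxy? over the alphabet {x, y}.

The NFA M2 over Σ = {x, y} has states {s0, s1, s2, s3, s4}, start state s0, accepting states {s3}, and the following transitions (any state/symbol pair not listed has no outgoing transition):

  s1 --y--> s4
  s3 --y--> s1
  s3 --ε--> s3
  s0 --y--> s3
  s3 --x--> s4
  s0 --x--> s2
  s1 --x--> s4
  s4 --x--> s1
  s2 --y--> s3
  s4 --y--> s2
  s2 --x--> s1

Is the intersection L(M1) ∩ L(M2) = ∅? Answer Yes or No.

Yes

Converting the expression M1 to a DFA (subset construction, then merging equivalent states) gives the minimal DFA with states {r0, r1, r2, r3, r4, r5, r6, r7, r8}, start state r0, accepting states {r7, r8} and transitions r0: x→r1, y→r2; r1: x→r1, y→r1; r2: x→r3, y→r4; r3: x→r5, y→r6; r4: x→r5, y→r1; r5: x→r1, y→r6; r6: x→r7, y→r1; r7: x→r1, y→r8; r8: x→r1, y→r1.
Exploring the product automaton M1 × M2 from the start pair (r0, s0), following both machines on each input symbol, reaches 14 state pairs: (r0, s0), (r1, s2), (r2, s3), (r1, s1), (r1, s3), (r3, s4), (r4, s1), (r1, s4), (r5, s1), (r6, s2), (r5, s4), (r6, s4), (r7, s1), (r8, s4).
M1 accepts in {r7, r8} and M2 accepts in {s3}; no reachable pair has both components accepting, so no string drives both machines to acceptance simultaneously and L(M1) ∩ L(M2) = ∅.
So no string is accepted by both, and the intersection is empty.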